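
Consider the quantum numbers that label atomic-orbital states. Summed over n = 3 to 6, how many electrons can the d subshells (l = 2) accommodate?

40

A d subshell (l = 2) exists for every n ≥ 3, so shells n = 3, 4, 5, 6 each contribute one — 4 subshells.
Since each d subshell holds 2(2·2+1) = 10 electrons, the total is 4 × 10 = 40.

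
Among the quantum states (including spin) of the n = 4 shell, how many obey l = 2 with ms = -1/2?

5

Go through l = 0, …, 3 (the values permitted for n = 4).
Contributions: l=2 → 5.
Orbitals: 5. With ms fixed to a single value there is one state per orbital, giving 5 states.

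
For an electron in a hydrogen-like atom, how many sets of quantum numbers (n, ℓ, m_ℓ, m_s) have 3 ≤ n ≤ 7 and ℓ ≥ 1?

Work shell by shell — for each n, count the (ℓ, m_ℓ) pairs that satisfy ℓ ≥ 1:
n=3 → 8; n=4 → 15; n=5 → 24; n=6 → 35; n=7 → 48.
Orbitals: 8 + 15 + 24 + 35 + 48 = 130. Including both spin states (m_s = ±1/2) gives 2 × 130 = 260 states.

260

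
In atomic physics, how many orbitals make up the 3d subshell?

A subshell has 2ℓ+1 orbitals; with ℓ = 2, that's 5.

5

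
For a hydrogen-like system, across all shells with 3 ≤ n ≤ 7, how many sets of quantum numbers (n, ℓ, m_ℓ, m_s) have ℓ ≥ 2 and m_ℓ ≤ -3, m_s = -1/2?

For each n in the range, tally the orbitals obeying ℓ ≥ 2 and m_ℓ ≤ -3:
n=4 → 1; n=5 → 3; n=6 → 6; n=7 → 10.
Orbitals: 1 + 3 + 6 + 10 = 20. With m_s fixed to -1/2 there is one state per orbital, so 20 states.

20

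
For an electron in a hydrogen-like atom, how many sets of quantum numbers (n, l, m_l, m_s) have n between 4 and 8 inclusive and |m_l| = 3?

60

Per-shell orbital counts meeting the constraint:
n=4 → 2; n=5 → 4; n=6 → 6; n=7 → 8; n=8 → 10.
Orbitals: 2 + 4 + 6 + 8 + 10 = 30. Including both spin states (m_s = ±1/2) gives 2 × 30 = 60 states.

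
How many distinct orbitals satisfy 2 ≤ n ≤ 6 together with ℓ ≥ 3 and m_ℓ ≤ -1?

Go shell by shell, enumerating (ℓ, m_ℓ) with ℓ ≥ 3 and m_ℓ ≤ -1:
n=4 → 3; n=5 → 7; n=6 → 12.
Total orbitals: 3 + 7 + 12 = 22.

22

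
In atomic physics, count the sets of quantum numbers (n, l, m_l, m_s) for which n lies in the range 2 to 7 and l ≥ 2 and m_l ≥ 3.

Work shell by shell — for each n, count the (l, m_l) pairs that satisfy l ≥ 2 and m_l ≥ 3:
n=4 → 1; n=5 → 3; n=6 → 6; n=7 → 10.
Orbitals: 1 + 3 + 6 + 10 = 20. Including both spin states (m_s = ±1/2) gives 2 × 20 = 40 states.

40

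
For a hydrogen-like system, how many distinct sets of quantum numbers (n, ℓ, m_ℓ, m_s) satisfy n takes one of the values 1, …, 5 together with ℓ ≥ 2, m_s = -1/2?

Treat each shell separately and count matching orbitals:
n=3 → 5; n=4 → 12; n=5 → 21.
Orbitals: 5 + 12 + 21 = 38. With m_s fixed to -1/2 there is one state per orbital, so 38 states.

38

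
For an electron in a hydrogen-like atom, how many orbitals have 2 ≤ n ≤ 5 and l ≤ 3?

Per-shell orbital counts meeting the constraint:
n=2 → 4; n=3 → 9; n=4 → 16; n=5 → 16.
Total orbitals: 4 + 9 + 16 + 16 = 45.

45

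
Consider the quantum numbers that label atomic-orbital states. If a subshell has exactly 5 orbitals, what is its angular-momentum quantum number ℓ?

ℓ = 2 (d)

2ℓ+1 = 5 gives ℓ = 2.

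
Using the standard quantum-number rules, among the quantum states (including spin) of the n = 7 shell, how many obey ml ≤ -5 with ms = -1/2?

3

Contributions: l=5 → 1; l=6 → 2.
Orbitals: 1 + 2 = 3. With ms fixed to a single value there is one state per orbital, giving 3 states.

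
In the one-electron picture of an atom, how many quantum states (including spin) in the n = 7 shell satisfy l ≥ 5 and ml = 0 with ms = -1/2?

2

For n = 7, l ranges over 0 … 6.
Per l-value: l=5 → 1; l=6 → 1.
Orbitals: 1 + 1 = 2. With ms fixed to a single value there is one state per orbital, giving 2 states.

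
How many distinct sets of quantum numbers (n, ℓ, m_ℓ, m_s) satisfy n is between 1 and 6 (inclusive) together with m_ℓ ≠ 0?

Go shell by shell, enumerating (ℓ, m_ℓ) with m_ℓ ≠ 0:
n=2 → 2; n=3 → 6; n=4 → 12; n=5 → 20; n=6 → 30.
Orbitals: 2 + 6 + 12 + 20 + 30 = 70. Including both spin states (m_s = ±1/2) gives 2 × 70 = 140 states.

140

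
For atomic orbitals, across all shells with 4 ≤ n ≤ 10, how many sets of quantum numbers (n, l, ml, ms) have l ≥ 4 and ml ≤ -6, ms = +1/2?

20

For each n in the range, tally the orbitals obeying l ≥ 4 and ml ≤ -6:
n=7 → 1; n=8 → 3; n=9 → 6; n=10 → 10.
Orbitals: 1 + 3 + 6 + 10 = 20. With ms fixed to +1/2 there is one state per orbital, so 20 states.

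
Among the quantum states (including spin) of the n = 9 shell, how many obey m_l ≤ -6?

Contributions: l=6 → 1; l=7 → 2; l=8 → 3.
Orbitals: 1 + 2 + 3 = 6. Each orbital carries two spin states, so 6 × 2 = 12 states.

12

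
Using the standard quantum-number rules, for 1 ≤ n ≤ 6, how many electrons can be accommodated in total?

182

Total orbitals = 1² + 2² + 3² + 4² + 5² + 6² = 91. Doubling for spin gives 182 electrons.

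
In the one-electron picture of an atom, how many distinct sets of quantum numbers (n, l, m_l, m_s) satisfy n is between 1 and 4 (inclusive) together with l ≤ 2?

46

For each n in the range, tally the orbitals obeying l ≤ 2:
n=1 → 1; n=2 → 4; n=3 → 9; n=4 → 9.
Orbitals: 1 + 4 + 9 + 9 = 23. Including both spin states (m_s = ±1/2) gives 2 × 23 = 46 states.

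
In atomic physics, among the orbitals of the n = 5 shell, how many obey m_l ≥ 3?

Contributions: l=3 → 1; l=4 → 2.
Total orbitals: 1 + 2 = 3.

3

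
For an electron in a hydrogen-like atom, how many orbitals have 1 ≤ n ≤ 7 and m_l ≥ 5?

For each n in the range, tally the orbitals obeying m_l ≥ 5:
n=6 → 1; n=7 → 3.
Total orbitals: 1 + 3 = 4.

4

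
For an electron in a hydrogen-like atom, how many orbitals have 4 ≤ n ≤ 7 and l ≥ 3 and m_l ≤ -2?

Work shell by shell — for each n, count the (l, m_l) pairs that satisfy l ≥ 3 and m_l ≤ -2:
n=4 → 2; n=5 → 5; n=6 → 9; n=7 → 14.
Total orbitals: 2 + 5 + 9 + 14 = 30.

30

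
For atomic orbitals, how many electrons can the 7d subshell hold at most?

A subshell with ℓ = 2 has 2ℓ+1 = 5 orbitals, each holding 2 electrons (spin ±1/2), so 5 × 2 = 10.

10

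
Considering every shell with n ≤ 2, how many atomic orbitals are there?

Total orbitals = 1² + 2² = 5.

5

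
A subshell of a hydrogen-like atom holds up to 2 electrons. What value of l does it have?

2(2l+1) = 2 ⇒ 2l+1 = 1 ⇒ l = 0.

l = 0 (s)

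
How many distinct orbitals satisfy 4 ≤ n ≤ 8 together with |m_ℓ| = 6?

6

Go shell by shell, enumerating (ℓ, m_ℓ) with |m_ℓ| = 6:
n=7 → 2; n=8 → 4.
Total orbitals: 2 + 4 = 6.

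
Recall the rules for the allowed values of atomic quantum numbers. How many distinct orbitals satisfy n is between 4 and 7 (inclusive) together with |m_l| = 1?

36

Treat each shell separately and count matching orbitals:
n=4 → 6; n=5 → 8; n=6 → 10; n=7 → 12.
Total orbitals: 6 + 8 + 10 + 12 = 36.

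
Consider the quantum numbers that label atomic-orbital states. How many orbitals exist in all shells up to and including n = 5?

55

Total orbitals = 1² + 2² + 3² + 4² + 5² = 55.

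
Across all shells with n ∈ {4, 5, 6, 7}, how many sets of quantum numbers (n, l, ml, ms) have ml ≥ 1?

Work shell by shell — for each n, count the (l, ml) pairs that satisfy ml ≥ 1:
n=4 → 6; n=5 → 10; n=6 → 15; n=7 → 21.
Orbitals: 6 + 10 + 15 + 21 = 52. Including both spin states (ms = ±1/2) gives 2 × 52 = 104 states.

104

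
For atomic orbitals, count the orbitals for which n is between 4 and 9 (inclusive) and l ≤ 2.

Work shell by shell — for each n, count the (l, m_l) pairs that satisfy l ≤ 2:
n=4 → 9; n=5 → 9; n=6 → 9; n=7 → 9; n=8 → 9; n=9 → 9.
Total orbitals: 9 + 9 + 9 + 9 + 9 + 9 = 54.

54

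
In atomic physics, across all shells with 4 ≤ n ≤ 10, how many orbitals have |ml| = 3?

Per-shell orbital counts meeting the constraint:
n=4 → 2; n=5 → 4; n=6 → 6; n=7 → 8; n=8 → 10; n=9 → 12; n=10 → 14.
Total orbitals: 2 + 4 + 6 + 8 + 10 + 12 + 14 = 56.

56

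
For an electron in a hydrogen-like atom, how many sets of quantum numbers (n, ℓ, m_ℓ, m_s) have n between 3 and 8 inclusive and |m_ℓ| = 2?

84

Work shell by shell — for each n, count the (ℓ, m_ℓ) pairs that satisfy |m_ℓ| = 2:
n=3 → 2; n=4 → 4; n=5 → 6; n=6 → 8; n=7 → 10; n=8 → 12.
Orbitals: 2 + 4 + 6 + 8 + 10 + 12 = 42. Including both spin states (m_s = ±1/2) gives 2 × 42 = 84 states.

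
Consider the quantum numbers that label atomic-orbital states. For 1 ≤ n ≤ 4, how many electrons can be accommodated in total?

60

Total orbitals = 1² + 2² + 3² + 4² = 30. Doubling for spin gives 60 electrons.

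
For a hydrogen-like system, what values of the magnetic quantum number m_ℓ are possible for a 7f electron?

The 7f subshell has ℓ = 3, and m_ℓ takes every integer from −ℓ to +ℓ. With ℓ = 3 that gives the 7 values -3, -2, -1, 0, 1, 2, 3.

-3, -2, -1, 0, 1, 2, 3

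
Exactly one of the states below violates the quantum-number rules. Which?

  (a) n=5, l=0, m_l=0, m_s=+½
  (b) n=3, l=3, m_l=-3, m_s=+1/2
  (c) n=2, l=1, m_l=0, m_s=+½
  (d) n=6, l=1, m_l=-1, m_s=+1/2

(b)

(b) has l = 3 ≥ n = 3, violating 0 ≤ l ≤ n−1.
The remaining sets (a), (c), (d) satisfy all four rules.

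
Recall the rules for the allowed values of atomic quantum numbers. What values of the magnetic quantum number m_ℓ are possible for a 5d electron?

-2, -1, 0, 1, 2

The 5d subshell has ℓ = 2, and m_ℓ takes every integer from −ℓ to +ℓ. With ℓ = 2 that gives the 5 values -2, -1, 0, 1, 2.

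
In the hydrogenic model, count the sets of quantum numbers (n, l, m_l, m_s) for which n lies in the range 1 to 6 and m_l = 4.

6

Go shell by shell, enumerating (l, m_l) with m_l = 4:
n=5 → 1; n=6 → 2.
Orbitals: 1 + 2 = 3. Including both spin states (m_s = ±1/2) gives 2 × 3 = 6 states.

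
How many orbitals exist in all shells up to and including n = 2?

5

Total orbitals = 1² + 2² = 5.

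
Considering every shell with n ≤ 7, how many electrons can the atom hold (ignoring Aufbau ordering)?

280

Total orbitals = 1² + 2² + 3² + 4² + 5² + 6² + 7² = 140. Doubling for spin gives 280 electrons.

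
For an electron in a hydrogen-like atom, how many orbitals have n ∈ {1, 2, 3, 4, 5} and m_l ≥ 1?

Go shell by shell, enumerating (l, m_l) with m_l ≥ 1:
n=2 → 1; n=3 → 3; n=4 → 6; n=5 → 10.
Total orbitals: 1 + 3 + 6 + 10 = 20.

20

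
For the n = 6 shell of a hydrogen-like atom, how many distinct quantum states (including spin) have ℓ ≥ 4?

40

Go through ℓ = 0, …, 5 (the values permitted for n = 6).
Orbitals with ℓ ≥ 4, by ℓ: ℓ=4 → 9; ℓ=5 → 11.
Orbitals: 9 + 11 = 20. Each orbital carries two spin states, so 20 × 2 = 40 states.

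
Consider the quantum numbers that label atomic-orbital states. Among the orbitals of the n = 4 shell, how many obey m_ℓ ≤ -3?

Orbitals with m_ℓ ≤ -3, by ℓ: ℓ=3 → 1.
Total orbitals: 1.

1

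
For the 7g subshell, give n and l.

The leading integer gives n = 7; the letter 'g' means l = 4.

n = 7, l = 4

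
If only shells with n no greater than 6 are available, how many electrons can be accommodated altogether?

182

Total orbitals = 1² + 2² + 3² + 4² + 5² + 6² = 91. Doubling for spin gives 182 electrons.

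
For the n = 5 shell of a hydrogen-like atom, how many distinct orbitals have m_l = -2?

3

With n = 5 the allowed l are 0, 1, …, 4.
Contributions: l=2 → 1; l=3 → 1; l=4 → 1.
Total orbitals: 1 + 1 + 1 = 3.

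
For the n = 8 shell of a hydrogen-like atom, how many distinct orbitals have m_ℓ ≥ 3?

15

Go through ℓ = 0, …, 7 (the values permitted for n = 8).
Contributions: ℓ=3 → 1; ℓ=4 → 2; ℓ=5 → 3; ℓ=6 → 4; ℓ=7 → 5.
Total orbitals: 1 + 2 + 3 + 4 + 5 = 15.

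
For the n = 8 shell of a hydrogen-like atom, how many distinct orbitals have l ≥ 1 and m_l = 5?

The n = 8 shell has l = 0 through 7; check each.
Contributions: l=5 → 1; l=6 → 1; l=7 → 1.
Total orbitals: 1 + 1 + 1 = 3.

3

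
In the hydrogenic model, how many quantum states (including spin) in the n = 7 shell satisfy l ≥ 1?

96

Go through l = 0, …, 6 (the values permitted for n = 7).
Orbitals with l ≥ 1, by l: l=1 → 3; l=2 → 5; l=3 → 7; l=4 → 9; l=5 → 11; l=6 → 13.
Orbitals: 3 + 5 + 7 + 9 + 11 + 13 = 48. Each orbital carries two spin states, so 48 × 2 = 96 states.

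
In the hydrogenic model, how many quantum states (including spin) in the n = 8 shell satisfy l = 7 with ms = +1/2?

15

The (l, ml) pairs meeting l = 7 give: l=7 → 15.
Orbitals: 15. With ms fixed to a single value there is one state per orbital, giving 15 states.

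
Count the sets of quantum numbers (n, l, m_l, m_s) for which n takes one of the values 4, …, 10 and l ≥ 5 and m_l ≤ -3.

Per-shell orbital counts meeting the constraint:
n=6 → 3; n=7 → 7; n=8 → 12; n=9 → 18; n=10 → 25.
Orbitals: 3 + 7 + 12 + 18 + 25 = 65. Including both spin states (m_s = ±1/2) gives 2 × 65 = 130 states.

130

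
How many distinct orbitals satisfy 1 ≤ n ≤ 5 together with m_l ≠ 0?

Treat each shell separately and count matching orbitals:
n=2 → 2; n=3 → 6; n=4 → 12; n=5 → 20.
Total orbitals: 2 + 6 + 12 + 20 = 40.

40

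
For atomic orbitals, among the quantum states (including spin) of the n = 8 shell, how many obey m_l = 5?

With n = 8 the allowed l are 0, 1, …, 7.
Per l-value: l=5 → 1; l=6 → 1; l=7 → 1.
Orbitals: 1 + 1 + 1 = 3. Each orbital carries two spin states, so 3 × 2 = 6 states.

6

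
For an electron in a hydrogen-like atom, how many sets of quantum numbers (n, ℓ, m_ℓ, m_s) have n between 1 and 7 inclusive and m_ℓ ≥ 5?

8

For each n in the range, tally the orbitals obeying m_ℓ ≥ 5:
n=6 → 1; n=7 → 3.
Orbitals: 1 + 3 = 4. Including both spin states (m_s = ±1/2) gives 2 × 4 = 8 states.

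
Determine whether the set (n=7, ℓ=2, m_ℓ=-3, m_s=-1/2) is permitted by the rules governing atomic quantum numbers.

The magnetic quantum number must satisfy −ℓ ≤ m_ℓ ≤ ℓ. With ℓ = 2, m_ℓ can only be -2, -1, 0, 1, 2, so m_ℓ = -3 is forbidden.

Invalid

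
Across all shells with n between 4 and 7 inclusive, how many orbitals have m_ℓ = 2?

14

Go shell by shell, enumerating (ℓ, m_ℓ) with m_ℓ = 2:
n=4 → 2; n=5 → 3; n=6 → 4; n=7 → 5.
Total orbitals: 2 + 3 + 4 + 5 = 14.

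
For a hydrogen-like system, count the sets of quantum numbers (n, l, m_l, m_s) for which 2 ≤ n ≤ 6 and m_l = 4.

Work shell by shell — for each n, count the (l, m_l) pairs that satisfy m_l = 4:
n=5 → 1; n=6 → 2.
Orbitals: 1 + 2 = 3. Including both spin states (m_s = ±1/2) gives 2 × 3 = 6 states.

6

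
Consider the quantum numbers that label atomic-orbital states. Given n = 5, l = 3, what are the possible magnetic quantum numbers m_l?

m_l takes every integer from −l to +l. With l = 3 that gives the 7 values -3, -2, -1, 0, 1, 2, 3.

-3, -2, -1, 0, 1, 2, 3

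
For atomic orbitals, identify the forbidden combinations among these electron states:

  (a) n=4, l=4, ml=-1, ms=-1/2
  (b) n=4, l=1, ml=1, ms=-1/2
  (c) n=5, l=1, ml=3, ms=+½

(a) has l = 4 ≥ n = 4, violating 0 ≤ l ≤ n−1.
(c) has |ml| = 3 > l = 1, violating −l ≤ ml ≤ l.
The remaining set (b) satisfies all four rules.

(a) and (c)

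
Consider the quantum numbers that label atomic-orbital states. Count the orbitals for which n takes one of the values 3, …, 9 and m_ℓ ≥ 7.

4

Go shell by shell, enumerating (ℓ, m_ℓ) with m_ℓ ≥ 7:
n=8 → 1; n=9 → 3.
Total orbitals: 1 + 3 = 4.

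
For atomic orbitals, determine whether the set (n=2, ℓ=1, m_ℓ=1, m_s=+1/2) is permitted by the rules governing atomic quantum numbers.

Valid

n = 2 is a positive integer. ℓ = 1 satisfies 0 ≤ ℓ ≤ n−1 = 1. m_ℓ = 1 lies in the range −ℓ … +ℓ (here −1 … 1). m_s = +1/2 is one of ±1/2.
All four constraints are satisfied.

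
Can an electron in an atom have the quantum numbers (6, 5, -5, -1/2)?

n = 6 is a positive integer. l = 5 satisfies 0 ≤ l ≤ n−1 = 5. ml = -5 lies in the range −l … +l (here −5 … 5). ms = -1/2 is one of ±1/2.
All four constraints are satisfied.

Yes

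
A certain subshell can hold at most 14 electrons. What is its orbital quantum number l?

l = 3

2(2l+1) = 14 ⇒ 2l+1 = 7 ⇒ l = 3.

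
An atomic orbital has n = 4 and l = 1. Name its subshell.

4p

l = 1 corresponds to the letter 'p', so the subshell is 4p.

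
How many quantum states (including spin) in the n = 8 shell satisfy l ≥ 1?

126

For n = 8, l ranges over 0 … 7.
Per l-value: l=1 → 3; l=2 → 5; l=3 → 7; l=4 → 9; l=5 → 11; l=6 → 13; l=7 → 15.
Orbitals: 3 + 5 + 7 + 9 + 11 + 13 + 15 = 63. Each orbital carries two spin states, so 63 × 2 = 126 states.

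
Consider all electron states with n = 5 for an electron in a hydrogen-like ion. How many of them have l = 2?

10

With n = 5 the allowed l are 0, 1, …, 4.
Orbitals with l = 2, by l: l=2 → 5.
Orbitals: 5. Each orbital carries two spin states, so 5 × 2 = 10 states.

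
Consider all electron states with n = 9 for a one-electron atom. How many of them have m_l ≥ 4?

The (l, m_l) pairs meeting m_l ≥ 4 give: l=4 → 1; l=5 → 2; l=6 → 3; l=7 → 4; l=8 → 5.
Orbitals: 1 + 2 + 3 + 4 + 5 = 15. Each orbital carries two spin states, so 15 × 2 = 30 states.

30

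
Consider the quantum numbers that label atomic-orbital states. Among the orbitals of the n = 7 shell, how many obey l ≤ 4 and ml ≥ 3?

3

Go through l = 0, …, 6 (the values permitted for n = 7).
Orbitals with l ≤ 4 and ml ≥ 3, by l: l=3 → 1; l=4 → 2.
Total orbitals: 1 + 2 = 3.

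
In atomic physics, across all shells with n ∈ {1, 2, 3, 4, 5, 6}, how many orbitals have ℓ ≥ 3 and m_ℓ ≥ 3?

10

For each n in the range, tally the orbitals obeying ℓ ≥ 3 and m_ℓ ≥ 3:
n=4 → 1; n=5 → 3; n=6 → 6.
Total orbitals: 1 + 3 + 6 = 10.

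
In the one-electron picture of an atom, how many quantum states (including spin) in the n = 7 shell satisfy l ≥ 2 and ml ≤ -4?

Go through l = 0, …, 6 (the values permitted for n = 7).
Orbitals with l ≥ 2 and ml ≤ -4, by l: l=4 → 1; l=5 → 2; l=6 → 3.
Orbitals: 1 + 2 + 3 = 6. Each orbital carries two spin states, so 6 × 2 = 12 states.

12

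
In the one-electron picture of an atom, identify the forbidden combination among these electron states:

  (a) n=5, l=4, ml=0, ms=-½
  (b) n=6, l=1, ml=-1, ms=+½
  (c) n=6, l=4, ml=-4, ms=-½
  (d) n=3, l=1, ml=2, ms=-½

(d) has |ml| = 2 > l = 1, violating −l ≤ ml ≤ l.
The remaining sets (a), (b), (c) satisfy all four rules.

(d)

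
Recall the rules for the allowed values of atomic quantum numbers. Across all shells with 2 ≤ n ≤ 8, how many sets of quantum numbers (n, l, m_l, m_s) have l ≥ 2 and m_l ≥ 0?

Treat each shell separately and count matching orbitals:
n=3 → 3; n=4 → 7; n=5 → 12; n=6 → 18; n=7 → 25; n=8 → 33.
Orbitals: 3 + 7 + 12 + 18 + 25 + 33 = 98. Including both spin states (m_s = ±1/2) gives 2 × 98 = 196 states.

196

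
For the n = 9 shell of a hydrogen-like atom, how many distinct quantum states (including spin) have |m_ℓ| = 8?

4

The (ℓ, m_ℓ) pairs meeting |m_ℓ| = 8 give: ℓ=8 → 2.
Orbitals: 2. Each orbital carries two spin states, so 2 × 2 = 4 states.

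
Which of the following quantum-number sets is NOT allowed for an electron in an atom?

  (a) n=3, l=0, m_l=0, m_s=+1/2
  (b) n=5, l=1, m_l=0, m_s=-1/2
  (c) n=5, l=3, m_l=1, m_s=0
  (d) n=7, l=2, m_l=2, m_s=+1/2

(c)

(c) has m_s = 0, but an electron's spin must be ±1/2.
The remaining sets (a), (b), (d) satisfy all four rules.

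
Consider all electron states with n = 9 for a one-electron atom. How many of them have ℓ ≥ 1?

The n = 9 shell has ℓ = 0 through 8; check each.
Per ℓ-value: ℓ=1 → 3; ℓ=2 → 5; ℓ=3 → 7; ℓ=4 → 9; ℓ=5 → 11; ℓ=6 → 13; ℓ=7 → 15; ℓ=8 → 17.
Orbitals: 3 + 5 + 7 + 9 + 11 + 13 + 15 + 17 = 80. Each orbital carries two spin states, so 80 × 2 = 160 states.

160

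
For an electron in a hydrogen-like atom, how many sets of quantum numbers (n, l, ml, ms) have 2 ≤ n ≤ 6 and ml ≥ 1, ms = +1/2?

35

Work shell by shell — for each n, count the (l, ml) pairs that satisfy ml ≥ 1:
n=2 → 1; n=3 → 3; n=4 → 6; n=5 → 10; n=6 → 15.
Orbitals: 1 + 3 + 6 + 10 + 15 = 35. With ms fixed to +1/2 there is one state per orbital, so 35 states.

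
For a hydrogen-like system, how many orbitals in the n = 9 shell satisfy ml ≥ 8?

Go through l = 0, …, 8 (the values permitted for n = 9).
Contributions: l=8 → 1.
Total orbitals: 1.

1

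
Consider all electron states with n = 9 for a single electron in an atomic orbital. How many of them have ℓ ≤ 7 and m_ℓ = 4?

For n = 9, ℓ ranges over 0 … 8.
The (ℓ, m_ℓ) pairs meeting ℓ ≤ 7 and m_ℓ = 4 give: ℓ=4 → 1; ℓ=5 → 1; ℓ=6 → 1; ℓ=7 → 1.
Orbitals: 1 + 1 + 1 + 1 = 4. Each orbital carries two spin states, so 4 × 2 = 8 states.

8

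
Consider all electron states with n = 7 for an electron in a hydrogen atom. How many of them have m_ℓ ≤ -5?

The (ℓ, m_ℓ) pairs meeting m_ℓ ≤ -5 give: ℓ=5 → 1; ℓ=6 → 2.
Orbitals: 1 + 2 = 3. Each orbital carries two spin states, so 3 × 2 = 6 states.

6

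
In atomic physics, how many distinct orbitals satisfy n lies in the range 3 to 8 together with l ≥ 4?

110

Go shell by shell, enumerating (l, m_l) with l ≥ 4:
n=5 → 9; n=6 → 20; n=7 → 33; n=8 → 48.
Total orbitals: 9 + 20 + 33 + 48 = 110.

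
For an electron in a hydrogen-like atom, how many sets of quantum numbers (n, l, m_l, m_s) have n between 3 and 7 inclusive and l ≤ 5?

244

Count contributing orbitals for each principal shell:
n=3 → 9; n=4 → 16; n=5 → 25; n=6 → 36; n=7 → 36.
Orbitals: 9 + 16 + 25 + 36 + 36 = 122. Including both spin states (m_s = ±1/2) gives 2 × 122 = 244 states.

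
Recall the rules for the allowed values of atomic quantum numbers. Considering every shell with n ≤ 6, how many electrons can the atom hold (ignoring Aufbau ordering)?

182

Total orbitals = 1² + 2² + 3² + 4² + 5² + 6² = 91. Doubling for spin gives 182 electrons.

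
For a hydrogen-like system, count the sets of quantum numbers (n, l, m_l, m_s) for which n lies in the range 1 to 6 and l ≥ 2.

140

Work shell by shell — for each n, count the (l, m_l) pairs that satisfy l ≥ 2:
n=3 → 5; n=4 → 12; n=5 → 21; n=6 → 32.
Orbitals: 5 + 12 + 21 + 32 = 70. Including both spin states (m_s = ±1/2) gives 2 × 70 = 140 states.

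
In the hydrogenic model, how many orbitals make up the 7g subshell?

9

A subshell has 2l+1 orbitals; with l = 4, that's 9.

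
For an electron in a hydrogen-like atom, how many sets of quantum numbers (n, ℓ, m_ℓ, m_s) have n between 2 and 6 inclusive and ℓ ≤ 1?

40

Treat each shell separately and count matching orbitals:
n=2 → 4; n=3 → 4; n=4 → 4; n=5 → 4; n=6 → 4.
Orbitals: 4 + 4 + 4 + 4 + 4 = 20. Including both spin states (m_s = ±1/2) gives 2 × 20 = 40 states.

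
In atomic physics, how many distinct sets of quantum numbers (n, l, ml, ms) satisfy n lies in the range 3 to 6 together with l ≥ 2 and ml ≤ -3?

Work shell by shell — for each n, count the (l, ml) pairs that satisfy l ≥ 2 and ml ≤ -3:
n=4 → 1; n=5 → 3; n=6 → 6.
Orbitals: 1 + 3 + 6 = 10. Including both spin states (ms = ±1/2) gives 2 × 10 = 20 states.

20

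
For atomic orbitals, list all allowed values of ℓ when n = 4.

0, 1, 2, 3

ℓ is an integer with 0 ≤ ℓ ≤ n−1, so for n = 4: ℓ = 0, 1, 2, 3.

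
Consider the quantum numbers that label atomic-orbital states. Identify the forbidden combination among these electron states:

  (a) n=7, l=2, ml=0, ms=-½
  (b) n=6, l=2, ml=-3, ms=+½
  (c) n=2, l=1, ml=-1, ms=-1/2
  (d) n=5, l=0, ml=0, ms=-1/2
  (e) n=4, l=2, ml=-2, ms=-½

(b)

(b) has |ml| = 3 > l = 2, violating −l ≤ ml ≤ l.
The remaining sets (a), (c), (d), (e) satisfy all four rules.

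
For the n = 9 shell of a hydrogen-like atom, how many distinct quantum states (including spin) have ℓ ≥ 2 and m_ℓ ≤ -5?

The n = 9 shell has ℓ = 0 through 8; check each.
Contributions: ℓ=5 → 1; ℓ=6 → 2; ℓ=7 → 3; ℓ=8 → 4.
Orbitals: 1 + 2 + 3 + 4 = 10. Each orbital carries two spin states, so 10 × 2 = 20 states.

20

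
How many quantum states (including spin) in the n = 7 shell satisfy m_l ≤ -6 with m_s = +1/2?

The n = 7 shell has l = 0 through 6; check each.
The (l, m_l) pairs meeting m_l ≤ -6 give: l=6 → 1.
Orbitals: 1. With m_s fixed to a single value there is one state per orbital, giving 1 state.

1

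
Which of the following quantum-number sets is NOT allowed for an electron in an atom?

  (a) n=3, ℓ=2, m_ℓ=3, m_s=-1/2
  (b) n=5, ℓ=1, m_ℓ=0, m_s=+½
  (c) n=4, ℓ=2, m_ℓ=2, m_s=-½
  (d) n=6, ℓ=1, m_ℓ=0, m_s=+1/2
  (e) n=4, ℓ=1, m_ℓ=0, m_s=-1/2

(a) has |m_ℓ| = 3 > ℓ = 2, violating −ℓ ≤ m_ℓ ≤ ℓ.
The remaining sets (b), (c), (d), (e) satisfy all four rules.

(a)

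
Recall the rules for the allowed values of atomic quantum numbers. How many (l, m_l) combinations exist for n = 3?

The n = 3 shell contains n² = 3² = 9 orbitals.

9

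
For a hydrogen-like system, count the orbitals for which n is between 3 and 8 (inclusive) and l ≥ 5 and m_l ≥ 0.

40

Count contributing orbitals for each principal shell:
n=6 → 6; n=7 → 13; n=8 → 21.
Total orbitals: 6 + 13 + 21 = 40.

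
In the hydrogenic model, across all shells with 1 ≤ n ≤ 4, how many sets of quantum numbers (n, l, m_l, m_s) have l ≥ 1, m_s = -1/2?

Treat each shell separately and count matching orbitals:
n=2 → 3; n=3 → 8; n=4 → 15.
Orbitals: 3 + 8 + 15 = 26. With m_s fixed to -1/2 there is one state per orbital, so 26 states.

26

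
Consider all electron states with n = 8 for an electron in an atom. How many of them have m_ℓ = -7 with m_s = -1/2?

For n = 8, ℓ ranges over 0 … 7.
The (ℓ, m_ℓ) pairs meeting m_ℓ = -7 give: ℓ=7 → 1.
Orbitals: 1. With m_s fixed to a single value there is one state per orbital, giving 1 state.

1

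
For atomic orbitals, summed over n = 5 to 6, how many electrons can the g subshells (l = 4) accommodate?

A g subshell (l = 4) exists for every n ≥ 5, so shells n = 5, 6 each contribute one — 2 subshells.
Since each g subshell holds 2(2·4+1) = 18 electrons, the total is 2 × 18 = 36.

36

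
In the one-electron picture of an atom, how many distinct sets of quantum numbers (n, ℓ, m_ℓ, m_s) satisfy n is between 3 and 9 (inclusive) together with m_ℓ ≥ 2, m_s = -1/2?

Work shell by shell — for each n, count the (ℓ, m_ℓ) pairs that satisfy m_ℓ ≥ 2:
n=3 → 1; n=4 → 3; n=5 → 6; n=6 → 10; n=7 → 15; n=8 → 21; n=9 → 28.
Orbitals: 1 + 3 + 6 + 10 + 15 + 21 + 28 = 84. With m_s fixed to -1/2 there is one state per orbital, so 84 states.

84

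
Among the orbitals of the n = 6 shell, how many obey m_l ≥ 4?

For n = 6, l ranges over 0 … 5.
Contributions: l=4 → 1; l=5 → 2.
Total orbitals: 1 + 2 = 3.

3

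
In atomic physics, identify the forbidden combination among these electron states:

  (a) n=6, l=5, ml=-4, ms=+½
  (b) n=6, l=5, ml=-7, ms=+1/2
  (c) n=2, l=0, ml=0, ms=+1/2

(b)

(b) has |ml| = 7 > l = 5, violating −l ≤ ml ≤ l.
The remaining sets (a), (c) satisfy all four rules.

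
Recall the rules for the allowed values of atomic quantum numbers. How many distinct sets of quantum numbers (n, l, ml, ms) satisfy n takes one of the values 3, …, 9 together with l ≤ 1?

56

Count contributing orbitals for each principal shell:
n=3 → 4; n=4 → 4; n=5 → 4; n=6 → 4; n=7 → 4; n=8 → 4; n=9 → 4.
Orbitals: 4 + 4 + 4 + 4 + 4 + 4 + 4 = 28. Including both spin states (ms = ±1/2) gives 2 × 28 = 56 states.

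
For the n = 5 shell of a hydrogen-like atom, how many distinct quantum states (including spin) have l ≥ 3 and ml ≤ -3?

6

Contributions: l=3 → 1; l=4 → 2.
Orbitals: 1 + 2 = 3. Each orbital carries two spin states, so 3 × 2 = 6 states.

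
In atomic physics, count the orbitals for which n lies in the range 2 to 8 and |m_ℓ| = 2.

Work shell by shell — for each n, count the (ℓ, m_ℓ) pairs that satisfy |m_ℓ| = 2:
n=3 → 2; n=4 → 4; n=5 → 6; n=6 → 8; n=7 → 10; n=8 → 12.
Total orbitals: 2 + 4 + 6 + 8 + 10 + 12 = 42.

42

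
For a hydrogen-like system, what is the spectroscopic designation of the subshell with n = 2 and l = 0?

2s

l = 0 corresponds to the letter 's', so the subshell is 2s.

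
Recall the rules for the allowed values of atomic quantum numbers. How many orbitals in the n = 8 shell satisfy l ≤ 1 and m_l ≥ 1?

For n = 8, l ranges over 0 … 7.
Orbitals with l ≤ 1 and m_l ≥ 1, by l: l=1 → 1.
Total orbitals: 1.

1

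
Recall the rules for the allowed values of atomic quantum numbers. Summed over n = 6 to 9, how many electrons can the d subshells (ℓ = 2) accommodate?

40

A d subshell (ℓ = 2) exists for every n ≥ 3, so shells n = 6, 7, 8, 9 each contribute one — 4 subshells.
Since each d subshell holds 2(2·2+1) = 10 electrons, the total is 4 × 10 = 40.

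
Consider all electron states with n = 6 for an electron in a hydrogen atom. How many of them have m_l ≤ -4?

For n = 6, l ranges over 0 … 5.
Orbitals with m_l ≤ -4, by l: l=4 → 1; l=5 → 2.
Orbitals: 1 + 2 = 3. Each orbital carries two spin states, so 3 × 2 = 6 states.

6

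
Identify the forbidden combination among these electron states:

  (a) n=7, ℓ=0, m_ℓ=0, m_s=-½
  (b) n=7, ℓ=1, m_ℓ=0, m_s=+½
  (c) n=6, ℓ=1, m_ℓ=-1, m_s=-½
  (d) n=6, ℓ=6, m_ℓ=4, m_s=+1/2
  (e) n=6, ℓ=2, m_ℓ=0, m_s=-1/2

(d)

(d) has ℓ = 6 ≥ n = 6, violating 0 ≤ ℓ ≤ n−1.
The remaining sets (a), (b), (c), (e) satisfy all four rules.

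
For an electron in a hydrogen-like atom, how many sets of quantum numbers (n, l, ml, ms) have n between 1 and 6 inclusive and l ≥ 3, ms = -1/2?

50

For each n in the range, tally the orbitals obeying l ≥ 3:
n=4 → 7; n=5 → 16; n=6 → 27.
Orbitals: 7 + 16 + 27 = 50. With ms fixed to -1/2 there is one state per orbital, so 50 states.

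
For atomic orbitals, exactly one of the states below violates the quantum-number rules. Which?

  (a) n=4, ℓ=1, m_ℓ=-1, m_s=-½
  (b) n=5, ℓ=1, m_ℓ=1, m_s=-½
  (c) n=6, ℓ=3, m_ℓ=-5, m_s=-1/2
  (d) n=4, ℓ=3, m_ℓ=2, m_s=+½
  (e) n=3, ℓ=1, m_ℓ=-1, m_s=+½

(c)

(c) has |m_ℓ| = 5 > ℓ = 3, violating −ℓ ≤ m_ℓ ≤ ℓ.
The remaining sets (a), (b), (d), (e) satisfy all four rules.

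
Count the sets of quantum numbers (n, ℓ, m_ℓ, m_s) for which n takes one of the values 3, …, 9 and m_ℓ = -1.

70

For each n in the range, tally the orbitals obeying m_ℓ = -1:
n=3 → 2; n=4 → 3; n=5 → 4; n=6 → 5; n=7 → 6; n=8 → 7; n=9 → 8.
Orbitals: 2 + 3 + 4 + 5 + 6 + 7 + 8 = 35. Including both spin states (m_s = ±1/2) gives 2 × 35 = 70 states.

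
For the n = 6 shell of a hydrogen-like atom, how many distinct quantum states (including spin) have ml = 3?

The n = 6 shell has l = 0 through 5; check each.
Contributions: l=3 → 1; l=4 → 1; l=5 → 1.
Orbitals: 1 + 1 + 1 = 3. Each orbital carries two spin states, so 3 × 2 = 6 states.

6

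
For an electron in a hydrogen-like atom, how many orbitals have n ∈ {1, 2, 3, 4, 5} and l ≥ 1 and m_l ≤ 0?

Work shell by shell — for each n, count the (l, m_l) pairs that satisfy l ≥ 1 and m_l ≤ 0:
n=2 → 2; n=3 → 5; n=4 → 9; n=5 → 14.
Total orbitals: 2 + 5 + 9 + 14 = 30.

30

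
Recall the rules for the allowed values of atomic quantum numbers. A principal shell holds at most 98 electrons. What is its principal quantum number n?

n = 7

2n² = 98 ⇒ n² = 49 ⇒ n = 7.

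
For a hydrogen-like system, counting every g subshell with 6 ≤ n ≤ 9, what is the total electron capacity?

72

A g subshell (l = 4) exists for every n ≥ 5, so shells n = 6, 7, 8, 9 each contribute one — 4 subshells.
Since each g subshell holds 2(2·4+1) = 18 electrons, the total is 4 × 18 = 72.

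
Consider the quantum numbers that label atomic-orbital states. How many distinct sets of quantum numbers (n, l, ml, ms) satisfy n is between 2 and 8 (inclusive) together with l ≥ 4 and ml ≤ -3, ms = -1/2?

Treat each shell separately and count matching orbitals:
n=5 → 2; n=6 → 5; n=7 → 9; n=8 → 14.
Orbitals: 2 + 5 + 9 + 14 = 30. With ms fixed to -1/2 there is one state per orbital, so 30 states.

30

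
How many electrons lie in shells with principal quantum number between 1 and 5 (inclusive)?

Shell n has n² orbitals: 1²=1 + 2²=4 + 3²=9 + 4²=16 + 5²=25 = 55 orbitals.
Two spin states per orbital: 2 × 55 = 110 electrons.

110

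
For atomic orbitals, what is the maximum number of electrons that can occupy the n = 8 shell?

A shell holds 2n² electrons: 2 × 8² = 2 × 64 = 128.

128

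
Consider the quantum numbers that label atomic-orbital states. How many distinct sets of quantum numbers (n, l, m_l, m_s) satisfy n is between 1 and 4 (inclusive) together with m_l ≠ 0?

Per-shell orbital counts meeting the constraint:
n=2 → 2; n=3 → 6; n=4 → 12.
Orbitals: 2 + 6 + 12 = 20. Including both spin states (m_s = ±1/2) gives 2 × 20 = 40 states.

40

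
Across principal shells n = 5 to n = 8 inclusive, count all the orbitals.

Shell n has n² orbitals: 5²=25 + 6²=36 + 7²=49 + 8²=64 = 174 orbitals.

174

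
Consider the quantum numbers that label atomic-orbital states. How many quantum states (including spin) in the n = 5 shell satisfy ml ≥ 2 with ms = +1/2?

6

For n = 5, l ranges over 0 … 4.
The (l, ml) pairs meeting ml ≥ 2 give: l=2 → 1; l=3 → 2; l=4 → 3.
Orbitals: 1 + 2 + 3 = 6. With ms fixed to a single value there is one state per orbital, giving 6 states.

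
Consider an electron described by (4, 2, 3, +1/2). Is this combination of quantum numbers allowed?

Invalid

The magnetic quantum number must satisfy −l ≤ m_l ≤ l. With l = 2, m_l can only be -2, -1, 0, 1, 2, so m_l = 3 is forbidden.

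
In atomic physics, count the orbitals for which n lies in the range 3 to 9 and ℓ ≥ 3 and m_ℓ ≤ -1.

98

For each n in the range, tally the orbitals obeying ℓ ≥ 3 and m_ℓ ≤ -1:
n=4 → 3; n=5 → 7; n=6 → 12; n=7 → 18; n=8 → 25; n=9 → 33.
Total orbitals: 3 + 7 + 12 + 18 + 25 + 33 = 98.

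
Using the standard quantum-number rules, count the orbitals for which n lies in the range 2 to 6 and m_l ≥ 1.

35

Go shell by shell, enumerating (l, m_l) with m_l ≥ 1:
n=2 → 1; n=3 → 3; n=4 → 6; n=5 → 10; n=6 → 15.
Total orbitals: 1 + 3 + 6 + 10 + 15 = 35.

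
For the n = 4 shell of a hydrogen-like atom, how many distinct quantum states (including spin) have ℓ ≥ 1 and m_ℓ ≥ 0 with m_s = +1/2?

9

With n = 4 the allowed ℓ are 0, 1, …, 3.
Per ℓ-value: ℓ=1 → 2; ℓ=2 → 3; ℓ=3 → 4.
Orbitals: 2 + 3 + 4 = 9. With m_s fixed to a single value there is one state per orbital, giving 9 states.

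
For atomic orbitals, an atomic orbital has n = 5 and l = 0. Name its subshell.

5s

l = 0 corresponds to the letter 's', so the subshell is 5s.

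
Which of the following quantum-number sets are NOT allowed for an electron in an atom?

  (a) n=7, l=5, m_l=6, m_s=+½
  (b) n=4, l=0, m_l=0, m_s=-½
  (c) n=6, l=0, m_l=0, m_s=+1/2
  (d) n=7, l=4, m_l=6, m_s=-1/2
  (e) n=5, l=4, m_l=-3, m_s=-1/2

(a) and (d)

(a) has |m_l| = 6 > l = 5, violating −l ≤ m_l ≤ l.
(d) has |m_l| = 6 > l = 4, violating −l ≤ m_l ≤ l.
The remaining sets (b), (c), (e) satisfy all four rules.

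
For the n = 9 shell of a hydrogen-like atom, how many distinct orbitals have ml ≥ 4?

15

With n = 9 the allowed l are 0, 1, …, 8.
Per l-value: l=4 → 1; l=5 → 2; l=6 → 3; l=7 → 4; l=8 → 5.
Total orbitals: 1 + 2 + 3 + 4 + 5 = 15.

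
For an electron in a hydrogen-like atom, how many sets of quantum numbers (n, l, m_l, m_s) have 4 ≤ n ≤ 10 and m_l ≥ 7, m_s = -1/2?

10

For each n in the range, tally the orbitals obeying m_l ≥ 7:
n=8 → 1; n=9 → 3; n=10 → 6.
Orbitals: 1 + 3 + 6 = 10. With m_s fixed to -1/2 there is one state per orbital, so 10 states.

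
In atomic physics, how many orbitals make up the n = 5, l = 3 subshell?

7

A subshell has 2l+1 orbitals; with l = 3, that's 7.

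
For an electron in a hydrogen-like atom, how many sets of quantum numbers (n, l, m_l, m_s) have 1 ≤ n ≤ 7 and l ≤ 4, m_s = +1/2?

Treat each shell separately and count matching orbitals:
n=1 → 1; n=2 → 4; n=3 → 9; n=4 → 16; n=5 → 25; n=6 → 25; n=7 → 25.
Orbitals: 1 + 4 + 9 + 16 + 25 + 25 + 25 = 105. With m_s fixed to +1/2 there is one state per orbital, so 105 states.

105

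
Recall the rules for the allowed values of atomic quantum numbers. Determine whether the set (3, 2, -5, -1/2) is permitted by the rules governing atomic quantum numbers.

The magnetic quantum number must satisfy −l ≤ m_l ≤ l. With l = 2, m_l can only be -2, -1, 0, 1, 2, so m_l = -5 is forbidden.

Invalid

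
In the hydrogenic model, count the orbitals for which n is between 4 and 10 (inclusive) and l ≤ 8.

Count contributing orbitals for each principal shell:
n=4 → 16; n=5 → 25; n=6 → 36; n=7 → 49; n=8 → 64; n=9 → 81; n=10 → 81.
Total orbitals: 16 + 25 + 36 + 49 + 64 + 81 + 81 = 352.

352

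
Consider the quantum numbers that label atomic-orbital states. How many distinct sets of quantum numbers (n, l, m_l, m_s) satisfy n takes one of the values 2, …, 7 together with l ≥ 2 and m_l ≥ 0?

Count contributing orbitals for each principal shell:
n=3 → 3; n=4 → 7; n=5 → 12; n=6 → 18; n=7 → 25.
Orbitals: 3 + 7 + 12 + 18 + 25 = 65. Including both spin states (m_s = ±1/2) gives 2 × 65 = 130 states.

130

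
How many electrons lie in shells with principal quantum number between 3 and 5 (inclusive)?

100

Shell n has n² orbitals: 3²=9 + 4²=16 + 5²=25 = 50 orbitals.
Two spin states per orbital: 2 × 50 = 100 electrons.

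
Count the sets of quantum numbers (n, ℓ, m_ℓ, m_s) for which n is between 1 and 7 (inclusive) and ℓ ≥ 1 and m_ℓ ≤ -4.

Treat each shell separately and count matching orbitals:
n=5 → 1; n=6 → 3; n=7 → 6.
Orbitals: 1 + 3 + 6 = 10. Including both spin states (m_s = ±1/2) gives 2 × 10 = 20 states.

20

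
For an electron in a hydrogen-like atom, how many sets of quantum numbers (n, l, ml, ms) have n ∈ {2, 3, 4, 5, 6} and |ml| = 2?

Go shell by shell, enumerating (l, ml) with |ml| = 2:
n=3 → 2; n=4 → 4; n=5 → 6; n=6 → 8.
Orbitals: 2 + 4 + 6 + 8 = 20. Including both spin states (ms = ±1/2) gives 2 × 20 = 40 states.

40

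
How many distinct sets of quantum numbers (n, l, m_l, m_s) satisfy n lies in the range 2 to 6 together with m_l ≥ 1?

70

Go shell by shell, enumerating (l, m_l) with m_l ≥ 1:
n=2 → 1; n=3 → 3; n=4 → 6; n=5 → 10; n=6 → 15.
Orbitals: 1 + 3 + 6 + 10 + 15 = 35. Including both spin states (m_s = ±1/2) gives 2 × 35 = 70 states.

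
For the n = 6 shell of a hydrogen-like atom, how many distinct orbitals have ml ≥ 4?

3

With n = 6 the allowed l are 0, 1, …, 5.
Orbitals with ml ≥ 4, by l: l=4 → 1; l=5 → 2.
Total orbitals: 1 + 2 = 3.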